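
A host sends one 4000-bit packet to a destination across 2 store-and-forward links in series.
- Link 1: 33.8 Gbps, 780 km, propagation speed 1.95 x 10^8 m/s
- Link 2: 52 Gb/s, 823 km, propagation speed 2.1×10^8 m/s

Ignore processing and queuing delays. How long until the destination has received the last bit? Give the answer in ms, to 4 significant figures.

7.919 ms

Transmission delays (L/R per hop): 0.000118343, 7.69231e-05 ms; sum = 0.000195266 ms.
Propagation delays (d/s per hop): 4, 3.91905 ms; sum = 7.91905 ms.
End-to-end = 7.919 ms.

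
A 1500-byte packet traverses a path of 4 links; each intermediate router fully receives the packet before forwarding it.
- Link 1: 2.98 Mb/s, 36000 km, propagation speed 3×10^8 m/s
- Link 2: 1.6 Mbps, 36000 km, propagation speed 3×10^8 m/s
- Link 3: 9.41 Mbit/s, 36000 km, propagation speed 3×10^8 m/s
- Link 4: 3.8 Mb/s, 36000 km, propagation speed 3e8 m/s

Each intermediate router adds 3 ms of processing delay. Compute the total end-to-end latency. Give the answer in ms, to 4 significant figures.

505.0 ms

L = 1500 × 8 = 12000 bits.
Transmission delays (L/R per hop): 4.02685, 7.5, 1.27524, 3.15789 ms; sum = 15.96 ms.
Propagation delays (d/s per hop): 120, 120, 120, 120 ms; sum = 480 ms.
Processing at 3 router(s): 3 × 3 ms = 9 ms.
End-to-end = 505.0 ms.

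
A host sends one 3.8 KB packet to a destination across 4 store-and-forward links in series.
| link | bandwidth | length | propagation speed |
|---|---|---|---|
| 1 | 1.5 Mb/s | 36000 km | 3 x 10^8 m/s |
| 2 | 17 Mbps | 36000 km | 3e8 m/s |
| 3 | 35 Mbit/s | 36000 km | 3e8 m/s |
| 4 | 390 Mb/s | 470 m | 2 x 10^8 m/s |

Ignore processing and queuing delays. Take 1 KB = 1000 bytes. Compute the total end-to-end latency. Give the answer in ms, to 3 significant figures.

L = 30400 bits.
Transmission delays (L/R per hop): 20.2667, 1.78824, 0.868571, 0.0779487 ms; sum = 23.0014 ms.
Propagation delays (d/s per hop): 120, 120, 120, 0.00235 ms; sum = 360.002 ms.
End-to-end = 383 ms.

383 ms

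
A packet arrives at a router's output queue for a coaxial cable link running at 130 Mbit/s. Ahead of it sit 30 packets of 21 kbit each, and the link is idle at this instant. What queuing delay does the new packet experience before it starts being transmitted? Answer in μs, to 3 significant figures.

4850 μs

Each queued packet: L/R = 21000/130000000 = 161.538 μs.
30 queued → 4846.15 μs.
Queuing delay = 4850 μs.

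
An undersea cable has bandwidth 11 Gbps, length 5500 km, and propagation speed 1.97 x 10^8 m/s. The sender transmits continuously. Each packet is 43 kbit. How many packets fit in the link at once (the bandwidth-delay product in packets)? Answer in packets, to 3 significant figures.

7140 packets

Propagation delay = 5500000 / 197000000 = 0.0279188 s.
BDP = R × t_prop = 11000000000 × 0.0279188 = 307107000 bits.
In packets of 43000 bits: 7140 packets.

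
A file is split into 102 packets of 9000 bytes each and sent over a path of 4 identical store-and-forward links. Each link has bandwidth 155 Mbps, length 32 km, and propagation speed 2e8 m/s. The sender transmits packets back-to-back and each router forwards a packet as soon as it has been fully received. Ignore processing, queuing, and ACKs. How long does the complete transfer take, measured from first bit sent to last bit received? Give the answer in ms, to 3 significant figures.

49.4 ms

Per-hop transmission t_tx = L/R = 72000/155000000 = 0.464516 ms.
Per-hop propagation t_prop = 32000/200000000 = 0.16 ms.
Pipeline fill: first packet needs 4·t_tx to clear all hops; remaining 101 packets each add one t_tx.
Total = (4+102-1)·t_tx + 4·t_prop = 105·0.464516 + 4·0.16 = 49.4 ms.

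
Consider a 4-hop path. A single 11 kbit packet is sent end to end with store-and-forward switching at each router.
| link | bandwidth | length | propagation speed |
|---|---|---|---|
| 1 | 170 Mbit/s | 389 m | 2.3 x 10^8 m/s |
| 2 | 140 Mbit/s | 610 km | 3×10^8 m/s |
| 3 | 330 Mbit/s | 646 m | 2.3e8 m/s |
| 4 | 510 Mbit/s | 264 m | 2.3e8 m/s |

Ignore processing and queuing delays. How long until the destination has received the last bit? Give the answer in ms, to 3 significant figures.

2.24 ms

L = 11000 bits.
Transmission delays (L/R per hop): 0.0647059, 0.0785714, 0.0333333, 0.0215686 ms; sum = 0.198179 ms.
Propagation delays (d/s per hop): 0.0016913, 2.03333, 0.0028087, 0.00114783 ms; sum = 2.03898 ms.
End-to-end = 2.24 ms.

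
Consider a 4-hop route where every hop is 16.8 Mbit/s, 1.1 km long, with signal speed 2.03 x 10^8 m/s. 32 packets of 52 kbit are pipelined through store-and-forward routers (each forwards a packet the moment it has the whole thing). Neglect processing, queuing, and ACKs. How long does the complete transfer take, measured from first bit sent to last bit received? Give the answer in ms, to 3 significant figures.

108 ms

Per-hop transmission t_tx = L/R = 52000/16800000 = 3.09524 ms.
Per-hop propagation t_prop = 1100/2.03e+08 = 0.00541872 ms.
Pipeline fill: first packet needs 4·t_tx to clear all hops; remaining 31 packets each add one t_tx.
Total = (4+32-1)·t_tx + 4·t_prop = 35·3.09524 + 4·0.00541872 = 108 ms.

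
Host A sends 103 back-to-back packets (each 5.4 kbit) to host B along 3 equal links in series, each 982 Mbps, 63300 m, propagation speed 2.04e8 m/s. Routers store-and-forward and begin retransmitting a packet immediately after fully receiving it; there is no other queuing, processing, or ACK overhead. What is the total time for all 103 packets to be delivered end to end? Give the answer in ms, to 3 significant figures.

Per-hop transmission t_tx = L/R = 5400/982000000 = 0.00549898 ms.
Per-hop propagation t_prop = 63300/204000000 = 0.310294 ms.
Pipeline fill: first packet needs 3·t_tx to clear all hops; remaining 102 packets each add one t_tx.
Total = (3+103-1)·t_tx + 3·t_prop = 105·0.00549898 + 3·0.310294 = 1.51 ms.

1.51 ms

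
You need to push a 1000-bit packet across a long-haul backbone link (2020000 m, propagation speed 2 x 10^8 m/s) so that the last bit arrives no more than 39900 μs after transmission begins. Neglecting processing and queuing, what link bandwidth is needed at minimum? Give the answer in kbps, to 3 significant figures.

33.6 kbps

Propagation delay = 2020000 / 200000000 = 10100 μs.
Transmission budget = 39900 − 10100 = 29800 μs.
R ≥ L / t_tx = 1000 bits / 0.0298 s = 33.6 kbps.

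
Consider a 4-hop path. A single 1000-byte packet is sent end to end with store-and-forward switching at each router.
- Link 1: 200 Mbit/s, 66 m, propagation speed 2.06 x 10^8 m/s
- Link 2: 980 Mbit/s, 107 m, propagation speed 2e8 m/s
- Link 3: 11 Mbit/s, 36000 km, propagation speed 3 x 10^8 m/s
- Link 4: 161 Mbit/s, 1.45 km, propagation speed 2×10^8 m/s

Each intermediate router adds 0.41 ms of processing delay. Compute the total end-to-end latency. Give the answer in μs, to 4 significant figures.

L = 1000 × 8 = 8000 bits.
Transmission delays (L/R per hop): 40, 8.16327, 727.273, 49.6894 μs; sum = 825.125 μs.
Propagation delays (d/s per hop): 0.320388, 0.535, 120000, 7.25 μs; sum = 120008 μs.
Processing at 3 router(s): 3 × 0.41 ms = 1230 μs.
End-to-end = 122100 μs.

122100 μs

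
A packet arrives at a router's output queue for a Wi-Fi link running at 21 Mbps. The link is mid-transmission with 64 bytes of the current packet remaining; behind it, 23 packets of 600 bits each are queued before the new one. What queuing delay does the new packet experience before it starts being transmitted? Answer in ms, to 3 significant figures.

Each queued packet: L/R = 600/21000000 = 0.0285714 ms.
23 queued → 0.657143 ms.
Plus remaining 512 bits of current packet: 0.024381 ms.
Queuing delay = 0.682 ms.

0.682 ms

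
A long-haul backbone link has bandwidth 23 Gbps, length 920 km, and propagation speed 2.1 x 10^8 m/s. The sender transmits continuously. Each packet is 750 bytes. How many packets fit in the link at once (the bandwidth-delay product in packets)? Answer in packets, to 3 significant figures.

16800 packets

Propagation delay = 920000 / 210000000 = 0.00438095 s.
BDP = R × t_prop = 23000000000 × 0.00438095 = 100762000 bits.
In packets of 6000 bits: 16800 packets.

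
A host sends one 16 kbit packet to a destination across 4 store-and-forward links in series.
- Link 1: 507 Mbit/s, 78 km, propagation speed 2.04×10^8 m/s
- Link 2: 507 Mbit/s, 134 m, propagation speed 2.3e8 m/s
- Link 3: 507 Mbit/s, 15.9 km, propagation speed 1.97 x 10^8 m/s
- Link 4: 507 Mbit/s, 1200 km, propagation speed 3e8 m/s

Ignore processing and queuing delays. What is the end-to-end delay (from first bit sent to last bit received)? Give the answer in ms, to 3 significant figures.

L = 16000 bits.
Transmission delay per hop = L/R = 16000/507000000 = 0.0315582 ms; 4 hops → 0.126233 ms.
Propagation delays (d/s per hop): 0.382353, 0.000582609, 0.0807107, 4 ms; sum = 4.46365 ms.
End-to-end = 4.59 ms.

4.59 ms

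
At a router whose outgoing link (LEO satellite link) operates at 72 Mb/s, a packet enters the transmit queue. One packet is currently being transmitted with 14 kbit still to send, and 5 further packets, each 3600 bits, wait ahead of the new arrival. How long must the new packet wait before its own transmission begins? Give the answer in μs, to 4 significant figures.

444.4 μs

Each queued packet: L/R = 3600/72000000 = 50 μs.
5 queued → 250 μs.
Plus remaining 14000 bits of current packet: 194.444 μs.
Queuing delay = 444.4 μs.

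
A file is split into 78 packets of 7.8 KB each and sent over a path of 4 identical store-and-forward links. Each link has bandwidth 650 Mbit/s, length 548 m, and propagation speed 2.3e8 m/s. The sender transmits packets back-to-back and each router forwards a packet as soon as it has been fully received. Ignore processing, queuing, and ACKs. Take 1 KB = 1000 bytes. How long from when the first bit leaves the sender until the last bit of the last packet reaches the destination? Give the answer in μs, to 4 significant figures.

7786 μs

Per-hop transmission t_tx = L/R = 62400/650000000 = 96 μs.
Per-hop propagation t_prop = 548/2.3e+08 = 2.38261 μs.
Pipeline fill: first packet needs 4·t_tx to clear all hops; remaining 77 packets each add one t_tx.
Total = (4+78-1)·t_tx + 4·t_prop = 81·96 + 4·2.38261 = 7786 μs.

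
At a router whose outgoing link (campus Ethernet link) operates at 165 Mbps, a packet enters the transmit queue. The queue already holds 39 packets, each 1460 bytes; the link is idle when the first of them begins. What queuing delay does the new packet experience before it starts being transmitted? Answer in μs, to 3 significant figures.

2760 μs

Each queued packet: L/R = 11680/165000000 = 70.7879 μs.
39 queued → 2760.73 μs.
Queuing delay = 2760 μs.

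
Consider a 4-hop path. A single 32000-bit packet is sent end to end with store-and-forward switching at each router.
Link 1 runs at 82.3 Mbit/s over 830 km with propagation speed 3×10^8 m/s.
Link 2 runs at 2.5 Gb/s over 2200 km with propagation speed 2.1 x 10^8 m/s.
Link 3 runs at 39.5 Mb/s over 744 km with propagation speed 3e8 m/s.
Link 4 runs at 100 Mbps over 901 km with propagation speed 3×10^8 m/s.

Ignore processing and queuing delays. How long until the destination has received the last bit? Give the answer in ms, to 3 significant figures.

Transmission delays (L/R per hop): 0.388821, 0.0128, 0.810127, 0.32 ms; sum = 1.53175 ms.
Propagation delays (d/s per hop): 2.76667, 10.4762, 2.48, 3.00333 ms; sum = 18.7262 ms.
End-to-end = 20.3 ms.

20.3 ms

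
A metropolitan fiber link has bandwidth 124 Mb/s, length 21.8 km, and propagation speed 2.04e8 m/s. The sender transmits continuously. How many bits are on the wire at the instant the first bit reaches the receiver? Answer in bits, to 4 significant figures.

Propagation delay = 21800 / 204000000 = 0.000106863 s.
BDP = R × t_prop = 124000000 × 0.000106863 = 13251 bits.

13250 bits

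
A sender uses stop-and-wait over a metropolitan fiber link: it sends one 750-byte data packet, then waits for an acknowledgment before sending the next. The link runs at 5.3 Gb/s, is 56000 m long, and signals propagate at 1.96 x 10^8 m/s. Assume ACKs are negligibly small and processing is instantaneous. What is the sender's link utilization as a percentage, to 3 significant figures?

0.198 %

t_tx = L/R = 6000/5300000000 = 1.13208e-06 s.
t_prop = 56000/196000000 = 0.000285714 s; RTT = 0.000571429 s.
Cycle = t_tx + RTT = 0.000572561 s.
Utilization = t_tx / cycle = 1.13208e-06/0.000572561 = 0.198 %.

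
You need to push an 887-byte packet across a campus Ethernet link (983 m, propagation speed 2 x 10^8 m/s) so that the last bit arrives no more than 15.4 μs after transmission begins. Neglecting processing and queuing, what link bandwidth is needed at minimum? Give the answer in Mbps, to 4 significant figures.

676.8 Mbps

L = 7096 bits.
Propagation delay = 983 / 200000000 = 4.915 μs.
Transmission budget = 15.4 − 4.915 = 10.485 μs.
R ≥ L / t_tx = 7096 bits / 1.0485e-05 s = 676.8 Mbps.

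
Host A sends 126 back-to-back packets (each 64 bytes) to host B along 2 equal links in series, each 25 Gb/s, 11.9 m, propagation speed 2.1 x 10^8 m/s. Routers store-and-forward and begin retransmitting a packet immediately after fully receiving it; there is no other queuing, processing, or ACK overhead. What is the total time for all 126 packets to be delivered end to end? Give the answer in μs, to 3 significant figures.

2.71 μs

Per-hop transmission t_tx = L/R = 512/25000000000 = 0.02048 μs.
Per-hop propagation t_prop = 11.9/210000000 = 0.0566667 μs.
Pipeline fill: first packet needs 2·t_tx to clear all hops; remaining 125 packets each add one t_tx.
Total = (2+126-1)·t_tx + 2·t_prop = 127·0.02048 + 2·0.0566667 = 2.71 μs.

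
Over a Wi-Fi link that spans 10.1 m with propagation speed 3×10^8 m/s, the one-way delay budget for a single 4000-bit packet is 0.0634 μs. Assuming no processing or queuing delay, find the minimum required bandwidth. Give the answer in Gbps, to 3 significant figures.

Propagation delay = 10.1 / 300000000 = 0.0336667 μs.
Transmission budget = 0.0634 − 0.0336667 = 0.0297333 μs.
R ≥ L / t_tx = 4000 bits / 2.97333e-08 s = 135 Gbps.

135 Gbps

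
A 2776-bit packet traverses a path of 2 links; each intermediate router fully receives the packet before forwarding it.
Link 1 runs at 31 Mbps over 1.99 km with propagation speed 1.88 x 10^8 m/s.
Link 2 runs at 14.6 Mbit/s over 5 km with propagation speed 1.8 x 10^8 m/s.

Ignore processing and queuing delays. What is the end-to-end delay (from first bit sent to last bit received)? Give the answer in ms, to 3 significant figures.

0.318 ms

Transmission delays (L/R per hop): 0.0895484, 0.190137 ms; sum = 0.279685 ms.
Propagation delays (d/s per hop): 0.0105851, 0.0277778 ms; sum = 0.0383629 ms.
End-to-end = 0.318 ms.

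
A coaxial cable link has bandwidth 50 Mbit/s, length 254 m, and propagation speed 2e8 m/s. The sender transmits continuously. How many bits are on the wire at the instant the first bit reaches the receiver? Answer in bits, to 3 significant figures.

Propagation delay = 254 / 200000000 = 1.27e-06 s.
BDP = R × t_prop = 50000000 × 1.27e-06 = 63.5 bits.

63.5 bits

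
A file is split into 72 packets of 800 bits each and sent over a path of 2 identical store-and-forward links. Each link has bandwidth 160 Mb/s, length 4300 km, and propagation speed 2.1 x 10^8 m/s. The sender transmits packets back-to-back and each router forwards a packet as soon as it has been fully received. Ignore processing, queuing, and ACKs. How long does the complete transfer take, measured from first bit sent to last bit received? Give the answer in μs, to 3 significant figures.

Per-hop transmission t_tx = L/R = 800/160000000 = 5 μs.
Per-hop propagation t_prop = 4300000/210000000 = 20476.2 μs.
Pipeline fill: first packet needs 2·t_tx to clear all hops; remaining 71 packets each add one t_tx.
Total = (2+72-1)·t_tx + 2·t_prop = 73·5 + 2·20476.2 = 41300 μs.

41300 μs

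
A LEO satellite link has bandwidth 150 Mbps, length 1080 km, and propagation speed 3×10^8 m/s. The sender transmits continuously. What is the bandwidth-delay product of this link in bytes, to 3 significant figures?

Propagation delay = 1080000 / 300000000 = 0.0036 s.
BDP = R × t_prop = 150000000 × 0.0036 = 540000 bits.
In bytes: 540000/8 = 67500 bytes.

67500 bytes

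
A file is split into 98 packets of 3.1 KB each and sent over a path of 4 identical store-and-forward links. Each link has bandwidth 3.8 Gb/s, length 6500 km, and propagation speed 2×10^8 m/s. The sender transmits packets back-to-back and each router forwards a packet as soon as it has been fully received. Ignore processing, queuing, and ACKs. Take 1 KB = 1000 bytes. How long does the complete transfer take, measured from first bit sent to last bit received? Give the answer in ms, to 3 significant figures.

Per-hop transmission t_tx = L/R = 24800/3800000000 = 0.00652632 ms.
Per-hop propagation t_prop = 6500000/200000000 = 32.5 ms.
Pipeline fill: first packet needs 4·t_tx to clear all hops; remaining 97 packets each add one t_tx.
Total = (4+98-1)·t_tx + 4·t_prop = 101·0.00652632 + 4·32.5 = 131 ms.

131 ms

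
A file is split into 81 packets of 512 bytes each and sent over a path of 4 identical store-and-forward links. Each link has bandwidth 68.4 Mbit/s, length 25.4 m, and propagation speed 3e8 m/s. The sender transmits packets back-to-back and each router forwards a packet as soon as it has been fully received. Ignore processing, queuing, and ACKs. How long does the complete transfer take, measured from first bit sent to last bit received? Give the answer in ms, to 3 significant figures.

Per-hop transmission t_tx = L/R = 4096/68400000 = 0.059883 ms.
Per-hop propagation t_prop = 25.4/300000000 = 8.46667e-05 ms.
Pipeline fill: first packet needs 4·t_tx to clear all hops; remaining 80 packets each add one t_tx.
Total = (4+81-1)·t_tx + 4·t_prop = 84·0.059883 + 4·8.46667e-05 = 5.03 ms.

5.03 ms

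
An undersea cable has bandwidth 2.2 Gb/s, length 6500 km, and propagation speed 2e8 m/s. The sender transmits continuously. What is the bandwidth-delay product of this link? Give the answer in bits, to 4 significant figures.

Propagation delay = 6500000 / 200000000 = 0.0325 s.
BDP = R × t_prop = 2200000000 × 0.0325 = 71500000 bits.

71500000 bits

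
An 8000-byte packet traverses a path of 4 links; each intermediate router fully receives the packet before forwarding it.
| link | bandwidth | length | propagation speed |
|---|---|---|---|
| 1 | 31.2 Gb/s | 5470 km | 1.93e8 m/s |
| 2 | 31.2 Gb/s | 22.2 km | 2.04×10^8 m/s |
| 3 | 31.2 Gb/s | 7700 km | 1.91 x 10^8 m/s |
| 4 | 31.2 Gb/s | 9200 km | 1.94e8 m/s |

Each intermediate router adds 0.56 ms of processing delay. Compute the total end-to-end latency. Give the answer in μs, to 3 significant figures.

118000 μs

L = 8000 × 8 = 64000 bits.
Transmission delay per hop = L/R = 64000/31200000000 = 2.05128 μs; 4 hops → 8.20513 μs.
Propagation delays (d/s per hop): 28342, 108.824, 40314.1, 47422.7 μs; sum = 116188 μs.
Processing at 3 router(s): 3 × 0.56 ms = 1680 μs.
End-to-end = 118000 μs.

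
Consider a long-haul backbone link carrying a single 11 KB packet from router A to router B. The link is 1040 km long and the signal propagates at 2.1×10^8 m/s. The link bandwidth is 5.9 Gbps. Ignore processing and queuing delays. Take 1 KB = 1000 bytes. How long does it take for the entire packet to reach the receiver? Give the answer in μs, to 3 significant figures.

L = 88000 bits.
Transmission delay = L/R = 88000 / 5900000000 = 14.9153 μs.
Propagation delay = d/s = 1040000 m / 210000000 m/s = 4952.38 μs.
Total = 4970 μs.

4970 μs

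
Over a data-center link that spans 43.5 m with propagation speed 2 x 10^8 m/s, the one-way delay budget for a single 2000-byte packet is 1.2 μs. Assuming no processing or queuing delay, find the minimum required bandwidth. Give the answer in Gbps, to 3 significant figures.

L = 16000 bits.
Propagation delay = 43.5 / 200000000 = 0.2175 μs.
Transmission budget = 1.2 − 0.2175 = 0.9825 μs.
R ≥ L / t_tx = 16000 bits / 9.825e-07 s = 16.3 Gbps.

16.3 Gbps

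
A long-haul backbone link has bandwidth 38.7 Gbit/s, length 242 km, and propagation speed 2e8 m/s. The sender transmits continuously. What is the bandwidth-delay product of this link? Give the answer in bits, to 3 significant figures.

46800000 bits

Propagation delay = 242000 / 200000000 = 0.00121 s.
BDP = R × t_prop = 38700000000 × 0.00121 = 46827000 bits.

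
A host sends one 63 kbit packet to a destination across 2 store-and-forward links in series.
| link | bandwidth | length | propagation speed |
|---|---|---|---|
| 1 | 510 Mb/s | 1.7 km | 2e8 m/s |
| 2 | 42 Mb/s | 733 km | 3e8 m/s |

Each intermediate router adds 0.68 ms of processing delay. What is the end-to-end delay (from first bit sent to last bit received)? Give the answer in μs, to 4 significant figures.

4755 μs

L = 63000 bits.
Transmission delays (L/R per hop): 123.529, 1500 μs; sum = 1623.53 μs.
Propagation delays (d/s per hop): 8.5, 2443.33 μs; sum = 2451.83 μs.
Processing at 1 router(s): 1 × 0.68 ms = 680 μs.
End-to-end = 4755 μs.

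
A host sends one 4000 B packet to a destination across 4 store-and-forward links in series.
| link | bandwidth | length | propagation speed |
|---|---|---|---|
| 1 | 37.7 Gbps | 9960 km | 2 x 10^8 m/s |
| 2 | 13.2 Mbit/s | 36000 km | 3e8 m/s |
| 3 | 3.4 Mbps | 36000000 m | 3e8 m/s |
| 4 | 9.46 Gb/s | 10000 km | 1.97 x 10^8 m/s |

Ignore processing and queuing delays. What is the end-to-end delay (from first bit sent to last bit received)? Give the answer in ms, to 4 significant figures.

L = 4000 × 8 = 32000 bits.
Transmission delays (L/R per hop): 0.000848806, 2.42424, 9.41176, 0.00338266 ms; sum = 11.8402 ms.
Propagation delays (d/s per hop): 49.8, 120, 120, 50.7614 ms; sum = 340.561 ms.
End-to-end = 352.4 ms.

352.4 ms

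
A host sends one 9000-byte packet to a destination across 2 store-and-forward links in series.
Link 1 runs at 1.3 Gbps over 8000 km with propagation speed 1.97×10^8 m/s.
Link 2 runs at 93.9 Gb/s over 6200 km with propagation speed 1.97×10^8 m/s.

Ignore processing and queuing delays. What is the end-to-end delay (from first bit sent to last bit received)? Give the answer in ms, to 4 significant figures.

72.14 ms

L = 9000 × 8 = 72000 bits.
Transmission delays (L/R per hop): 0.0553846, 0.000766773 ms; sum = 0.0561514 ms.
Propagation delays (d/s per hop): 40.6091, 31.4721 ms; sum = 72.0812 ms.
End-to-end = 72.14 ms.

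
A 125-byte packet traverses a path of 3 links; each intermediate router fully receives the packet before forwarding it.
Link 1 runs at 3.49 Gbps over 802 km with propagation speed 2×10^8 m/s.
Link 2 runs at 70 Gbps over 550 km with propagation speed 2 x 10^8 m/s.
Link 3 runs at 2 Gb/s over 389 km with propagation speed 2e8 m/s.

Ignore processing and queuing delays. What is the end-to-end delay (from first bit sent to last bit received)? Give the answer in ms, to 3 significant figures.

L = 125 × 8 = 1000 bits.
Transmission delays (L/R per hop): 0.000286533, 1.42857e-05, 0.0005 ms; sum = 0.000800819 ms.
Propagation delays (d/s per hop): 4.01, 2.75, 1.945 ms; sum = 8.705 ms.
End-to-end = 8.71 ms.

8.71 ms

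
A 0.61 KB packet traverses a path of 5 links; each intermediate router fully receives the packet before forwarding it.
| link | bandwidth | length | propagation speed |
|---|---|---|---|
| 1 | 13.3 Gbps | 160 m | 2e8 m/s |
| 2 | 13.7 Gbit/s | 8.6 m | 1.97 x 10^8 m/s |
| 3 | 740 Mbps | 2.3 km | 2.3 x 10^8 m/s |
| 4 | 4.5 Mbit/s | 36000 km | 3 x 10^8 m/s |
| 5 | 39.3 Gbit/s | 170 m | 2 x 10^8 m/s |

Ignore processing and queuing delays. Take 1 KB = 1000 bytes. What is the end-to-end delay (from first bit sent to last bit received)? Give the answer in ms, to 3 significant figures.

L = 4880 bits.
Transmission delays (L/R per hop): 0.000366917, 0.000356204, 0.00659459, 1.08444, 0.000124173 ms; sum = 1.09189 ms.
Propagation delays (d/s per hop): 0.0008, 4.36548e-05, 0.01, 120, 0.00085 ms; sum = 120.012 ms.
End-to-end = 121 ms.

121 ms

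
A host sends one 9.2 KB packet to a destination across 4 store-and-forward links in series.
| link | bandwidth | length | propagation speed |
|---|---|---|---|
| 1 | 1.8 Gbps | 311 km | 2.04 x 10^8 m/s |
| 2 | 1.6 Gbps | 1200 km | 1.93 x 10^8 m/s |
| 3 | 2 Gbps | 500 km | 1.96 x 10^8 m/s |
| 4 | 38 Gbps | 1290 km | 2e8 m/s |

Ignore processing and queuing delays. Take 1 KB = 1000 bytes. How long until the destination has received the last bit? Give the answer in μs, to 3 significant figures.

L = 73600 bits.
Transmission delays (L/R per hop): 40.8889, 46, 36.8, 1.93684 μs; sum = 125.626 μs.
Propagation delays (d/s per hop): 1524.51, 6217.62, 2551.02, 6450 μs; sum = 16743.1 μs.
End-to-end = 16900 μs.

16900 μs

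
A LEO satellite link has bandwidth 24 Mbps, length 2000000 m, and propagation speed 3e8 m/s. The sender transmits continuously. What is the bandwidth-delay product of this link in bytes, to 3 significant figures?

Propagation delay = 2000000 / 300000000 = 0.00666667 s.
BDP = R × t_prop = 24000000 × 0.00666667 = 160000 bits.
In bytes: 160000/8 = 20000 bytes.

20000 bytes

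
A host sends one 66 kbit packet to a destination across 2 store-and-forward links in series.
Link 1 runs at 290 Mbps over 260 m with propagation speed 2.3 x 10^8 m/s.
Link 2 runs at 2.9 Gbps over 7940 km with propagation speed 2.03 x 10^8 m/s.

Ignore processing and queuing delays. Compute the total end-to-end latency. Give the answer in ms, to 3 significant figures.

L = 66000 bits.
Transmission delays (L/R per hop): 0.227586, 0.0227586 ms; sum = 0.250345 ms.
Propagation delays (d/s per hop): 0.00113043, 39.1133 ms; sum = 39.1144 ms.
End-to-end = 39.4 ms.

39.4 ms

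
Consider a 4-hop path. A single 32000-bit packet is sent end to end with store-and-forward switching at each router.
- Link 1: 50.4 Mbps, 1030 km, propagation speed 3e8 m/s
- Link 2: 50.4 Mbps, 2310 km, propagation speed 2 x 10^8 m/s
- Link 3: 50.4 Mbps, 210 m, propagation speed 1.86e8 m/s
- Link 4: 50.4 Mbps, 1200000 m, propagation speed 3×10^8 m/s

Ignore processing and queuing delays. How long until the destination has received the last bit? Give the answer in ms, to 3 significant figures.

Transmission delay per hop = L/R = 32000/50400000 = 0.634921 ms; 4 hops → 2.53968 ms.
Propagation delays (d/s per hop): 3.43333, 11.55, 0.00112903, 4 ms; sum = 18.9845 ms.
End-to-end = 21.5 ms.

21.5 ms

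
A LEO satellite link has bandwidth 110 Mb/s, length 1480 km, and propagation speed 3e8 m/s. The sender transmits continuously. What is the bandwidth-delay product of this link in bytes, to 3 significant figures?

Propagation delay = 1480000 / 300000000 = 0.00493333 s.
BDP = R × t_prop = 110000000 × 0.00493333 = 542667 bits.
In bytes: 542667/8 = 67800 bytes.

67800 bytes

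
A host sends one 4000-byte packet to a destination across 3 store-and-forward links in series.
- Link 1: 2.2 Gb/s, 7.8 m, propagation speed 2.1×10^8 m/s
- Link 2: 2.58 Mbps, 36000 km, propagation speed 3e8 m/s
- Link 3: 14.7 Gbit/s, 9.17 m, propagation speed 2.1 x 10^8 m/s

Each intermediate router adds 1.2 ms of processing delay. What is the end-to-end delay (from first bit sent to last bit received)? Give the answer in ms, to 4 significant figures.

134.8 ms

L = 4000 × 8 = 32000 bits.
Transmission delays (L/R per hop): 0.0145455, 12.4031, 0.00217687 ms; sum = 12.4198 ms.
Propagation delays (d/s per hop): 3.71429e-05, 120, 4.36667e-05 ms; sum = 120 ms.
Processing at 2 router(s): 2 × 1.2 ms = 2.4 ms.
End-to-end = 134.8 ms.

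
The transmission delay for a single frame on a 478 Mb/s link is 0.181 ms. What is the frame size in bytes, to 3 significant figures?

10800 bytes

L = R × t_tx = 478000000 b/s × 0.000181 s = 86518 bits.
In bytes: 86518 / 8 = 10800 bytes.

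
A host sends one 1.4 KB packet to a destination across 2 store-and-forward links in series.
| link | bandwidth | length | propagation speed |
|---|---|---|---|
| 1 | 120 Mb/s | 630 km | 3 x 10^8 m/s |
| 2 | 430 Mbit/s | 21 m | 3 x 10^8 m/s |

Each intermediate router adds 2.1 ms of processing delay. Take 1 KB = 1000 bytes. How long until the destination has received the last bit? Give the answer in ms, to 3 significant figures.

L = 11200 bits.
Transmission delays (L/R per hop): 0.0933333, 0.0260465 ms; sum = 0.11938 ms.
Propagation delays (d/s per hop): 2.1, 7e-05 ms; sum = 2.10007 ms.
Processing at 1 router(s): 1 × 2.1 ms = 2.1 ms.
End-to-end = 4.32 ms.

4.32 ms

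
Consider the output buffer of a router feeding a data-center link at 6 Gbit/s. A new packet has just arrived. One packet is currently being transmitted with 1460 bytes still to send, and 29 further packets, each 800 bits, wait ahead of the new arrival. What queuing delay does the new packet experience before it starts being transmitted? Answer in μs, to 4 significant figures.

Each queued packet: L/R = 800/6000000000 = 0.133333 μs.
29 queued → 3.86667 μs.
Plus remaining 11680 bits of current packet: 1.94667 μs.
Queuing delay = 5.813 μs.

5.813 μs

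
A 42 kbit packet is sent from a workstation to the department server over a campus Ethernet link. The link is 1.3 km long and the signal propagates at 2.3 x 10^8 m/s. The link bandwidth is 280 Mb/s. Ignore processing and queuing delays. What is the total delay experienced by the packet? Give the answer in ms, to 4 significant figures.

0.1557 ms

L = 42000 bits.
Transmission delay = L/R = 42000 / 280000000 = 0.15 ms.
Propagation delay = d/s = 1300 m / 2.3e+08 m/s = 0.00565217 ms.
Total = 0.1557 ms.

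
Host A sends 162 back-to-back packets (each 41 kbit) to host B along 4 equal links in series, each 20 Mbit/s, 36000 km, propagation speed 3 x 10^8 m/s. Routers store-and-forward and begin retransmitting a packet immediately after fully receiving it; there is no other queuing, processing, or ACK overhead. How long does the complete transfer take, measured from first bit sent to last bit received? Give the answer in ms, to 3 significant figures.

Per-hop transmission t_tx = L/R = 41000/20000000 = 2.05 ms.
Per-hop propagation t_prop = 36000000/300000000 = 120 ms.
Pipeline fill: first packet needs 4·t_tx to clear all hops; remaining 161 packets each add one t_tx.
Total = (4+162-1)·t_tx + 4·t_prop = 165·2.05 + 4·120 = 818 ms.

818 ms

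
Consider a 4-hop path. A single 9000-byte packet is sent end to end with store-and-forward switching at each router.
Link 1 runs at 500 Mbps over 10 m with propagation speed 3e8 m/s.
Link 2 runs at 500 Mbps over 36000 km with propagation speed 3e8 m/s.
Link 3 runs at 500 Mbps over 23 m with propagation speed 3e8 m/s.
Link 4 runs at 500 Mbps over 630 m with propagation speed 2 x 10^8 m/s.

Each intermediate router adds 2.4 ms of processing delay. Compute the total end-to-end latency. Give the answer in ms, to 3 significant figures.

128 ms

L = 9000 × 8 = 72000 bits.
Transmission delay per hop = L/R = 72000/500000000 = 0.144 ms; 4 hops → 0.576 ms.
Propagation delays (d/s per hop): 3.33333e-05, 120, 7.66667e-05, 0.00315 ms; sum = 120.003 ms.
Processing at 3 router(s): 3 × 2.4 ms = 7.2 ms.
End-to-end = 128 ms.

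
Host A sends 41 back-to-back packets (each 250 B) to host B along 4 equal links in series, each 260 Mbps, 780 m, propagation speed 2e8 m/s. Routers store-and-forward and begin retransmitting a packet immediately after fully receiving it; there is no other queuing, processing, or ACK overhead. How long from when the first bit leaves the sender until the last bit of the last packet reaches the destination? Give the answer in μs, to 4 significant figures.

Per-hop transmission t_tx = L/R = 2000/260000000 = 7.69231 μs.
Per-hop propagation t_prop = 780/200000000 = 3.9 μs.
Pipeline fill: first packet needs 4·t_tx to clear all hops; remaining 40 packets each add one t_tx.
Total = (4+41-1)·t_tx + 4·t_prop = 44·7.69231 + 4·3.9 = 354.1 μs.

354.1 μs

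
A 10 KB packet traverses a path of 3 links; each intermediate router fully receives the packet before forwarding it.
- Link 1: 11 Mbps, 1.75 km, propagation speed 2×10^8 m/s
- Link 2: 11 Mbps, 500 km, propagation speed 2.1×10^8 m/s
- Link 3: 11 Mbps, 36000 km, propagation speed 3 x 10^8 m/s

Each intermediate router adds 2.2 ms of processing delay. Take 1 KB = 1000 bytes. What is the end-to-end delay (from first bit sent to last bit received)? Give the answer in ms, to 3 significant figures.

L = 80000 bits.
Transmission delay per hop = L/R = 80000/11000000 = 7.27273 ms; 3 hops → 21.8182 ms.
Propagation delays (d/s per hop): 0.00875, 2.38095, 120 ms; sum = 122.39 ms.
Processing at 2 router(s): 2 × 2.2 ms = 4.4 ms.
End-to-end = 149 ms.

149 ms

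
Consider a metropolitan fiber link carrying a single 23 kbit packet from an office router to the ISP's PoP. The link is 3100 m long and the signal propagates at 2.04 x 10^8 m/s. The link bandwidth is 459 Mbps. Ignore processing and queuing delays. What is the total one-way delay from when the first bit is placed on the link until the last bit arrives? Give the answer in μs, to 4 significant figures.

65.31 μs

L = 23000 bits.
Transmission delay = L/R = 23000 / 459000000 = 50.1089 μs.
Propagation delay = d/s = 3100 m / 204000000 m/s = 15.1961 μs.
Total = 65.31 μs.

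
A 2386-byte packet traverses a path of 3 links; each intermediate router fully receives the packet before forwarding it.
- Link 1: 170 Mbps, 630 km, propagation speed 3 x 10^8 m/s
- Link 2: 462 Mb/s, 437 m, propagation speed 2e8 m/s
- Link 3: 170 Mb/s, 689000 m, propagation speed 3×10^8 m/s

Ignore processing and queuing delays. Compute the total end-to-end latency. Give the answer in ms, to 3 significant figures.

L = 2386 × 8 = 19088 bits.
Transmission delays (L/R per hop): 0.112282, 0.041316, 0.112282 ms; sum = 0.265881 ms.
Propagation delays (d/s per hop): 2.1, 0.002185, 2.29667 ms; sum = 4.39885 ms.
End-to-end = 4.66 ms.

4.66 ms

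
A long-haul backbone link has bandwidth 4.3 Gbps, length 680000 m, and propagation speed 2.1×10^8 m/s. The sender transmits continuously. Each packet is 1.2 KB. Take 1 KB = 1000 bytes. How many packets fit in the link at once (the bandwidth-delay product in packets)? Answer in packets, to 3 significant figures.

Propagation delay = 680000 / 210000000 = 0.0032381 s.
BDP = R × t_prop = 4300000000 × 0.0032381 = 13923800 bits.
In packets of 9600 bits: 1450 packets.

1450 packets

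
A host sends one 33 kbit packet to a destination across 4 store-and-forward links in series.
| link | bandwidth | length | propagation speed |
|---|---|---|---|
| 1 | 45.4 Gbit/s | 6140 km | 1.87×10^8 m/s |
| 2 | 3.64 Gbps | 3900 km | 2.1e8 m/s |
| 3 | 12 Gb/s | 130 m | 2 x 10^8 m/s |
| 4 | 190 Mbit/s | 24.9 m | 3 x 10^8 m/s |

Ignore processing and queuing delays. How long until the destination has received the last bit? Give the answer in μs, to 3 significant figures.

51600 μs

L = 33000 bits.
Transmission delays (L/R per hop): 0.726872, 9.06593, 2.75, 173.684 μs; sum = 186.227 μs.
Propagation delays (d/s per hop): 32834.2, 18571.4, 0.65, 0.083 μs; sum = 51406.4 μs.
End-to-end = 51600 μs.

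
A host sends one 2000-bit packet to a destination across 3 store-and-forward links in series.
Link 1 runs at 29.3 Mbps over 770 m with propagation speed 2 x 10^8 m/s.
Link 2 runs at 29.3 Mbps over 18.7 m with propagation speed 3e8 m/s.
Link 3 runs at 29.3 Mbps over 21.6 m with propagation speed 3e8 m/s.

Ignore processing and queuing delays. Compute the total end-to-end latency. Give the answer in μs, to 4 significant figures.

Transmission delay per hop = L/R = 2000/29300000 = 68.2594 μs; 3 hops → 204.778 μs.
Propagation delays (d/s per hop): 3.85, 0.0623333, 0.072 μs; sum = 3.98433 μs.
End-to-end = 208.8 μs.

208.8 μs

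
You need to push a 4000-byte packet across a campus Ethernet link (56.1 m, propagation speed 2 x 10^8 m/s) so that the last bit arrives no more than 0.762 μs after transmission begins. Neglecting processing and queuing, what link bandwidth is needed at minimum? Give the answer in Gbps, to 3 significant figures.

66.5 Gbps

L = 32000 bits.
Propagation delay = 56.1 / 200000000 = 0.2805 μs.
Transmission budget = 0.762 − 0.2805 = 0.4815 μs.
R ≥ L / t_tx = 32000 bits / 4.815e-07 s = 66.5 Gbps.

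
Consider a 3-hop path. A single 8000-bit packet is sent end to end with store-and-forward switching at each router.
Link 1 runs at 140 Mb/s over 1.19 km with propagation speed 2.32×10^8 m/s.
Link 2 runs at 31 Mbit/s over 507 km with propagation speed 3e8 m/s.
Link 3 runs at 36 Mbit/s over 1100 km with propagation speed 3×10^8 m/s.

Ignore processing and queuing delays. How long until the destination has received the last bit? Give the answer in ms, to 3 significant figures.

Transmission delays (L/R per hop): 0.0571429, 0.258065, 0.222222 ms; sum = 0.53743 ms.
Propagation delays (d/s per hop): 0.00512931, 1.69, 3.66667 ms; sum = 5.3618 ms.
End-to-end = 5.90 ms.

5.90 ms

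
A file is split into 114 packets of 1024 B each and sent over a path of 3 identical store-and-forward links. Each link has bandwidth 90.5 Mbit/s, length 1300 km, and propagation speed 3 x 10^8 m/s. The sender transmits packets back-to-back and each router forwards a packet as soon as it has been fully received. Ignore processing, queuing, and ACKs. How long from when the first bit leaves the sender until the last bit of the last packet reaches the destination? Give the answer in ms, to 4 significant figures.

23.50 ms

Per-hop transmission t_tx = L/R = 8192/90500000 = 0.0905193 ms.
Per-hop propagation t_prop = 1300000/300000000 = 4.33333 ms.
Pipeline fill: first packet needs 3·t_tx to clear all hops; remaining 113 packets each add one t_tx.
Total = (3+114-1)·t_tx + 3·t_prop = 116·0.0905193 + 3·4.33333 = 23.50 ms.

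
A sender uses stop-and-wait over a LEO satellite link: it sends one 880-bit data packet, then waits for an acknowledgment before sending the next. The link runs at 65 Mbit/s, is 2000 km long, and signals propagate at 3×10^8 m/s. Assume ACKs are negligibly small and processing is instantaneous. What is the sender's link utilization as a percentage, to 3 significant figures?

t_tx = L/R = 880/65000000 = 1.35385e-05 s.
t_prop = 2000000/300000000 = 0.00666667 s; RTT = 0.0133333 s.
Cycle = t_tx + RTT = 0.0133469 s.
Utilization = t_tx / cycle = 1.35385e-05/0.0133469 = 0.101 %.

0.101 %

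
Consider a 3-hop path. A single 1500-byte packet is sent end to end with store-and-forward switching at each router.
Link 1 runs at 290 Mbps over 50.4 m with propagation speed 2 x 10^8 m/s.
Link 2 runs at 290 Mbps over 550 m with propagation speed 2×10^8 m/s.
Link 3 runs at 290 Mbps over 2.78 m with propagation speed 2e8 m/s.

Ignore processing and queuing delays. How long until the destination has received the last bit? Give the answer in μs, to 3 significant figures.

L = 1500 × 8 = 12000 bits.
Transmission delay per hop = L/R = 12000/290000000 = 41.3793 μs; 3 hops → 124.138 μs.
Propagation delays (d/s per hop): 0.252, 2.75, 0.0139 μs; sum = 3.0159 μs.
End-to-end = 127 μs.

127 μs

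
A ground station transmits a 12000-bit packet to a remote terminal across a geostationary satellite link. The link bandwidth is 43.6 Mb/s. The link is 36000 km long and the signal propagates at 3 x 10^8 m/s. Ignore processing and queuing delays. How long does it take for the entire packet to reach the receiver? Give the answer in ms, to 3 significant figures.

120 ms

Transmission delay = L/R = 12000 / 43600000 = 0.275229 ms.
Propagation delay = d/s = 36000000 m / 300000000 m/s = 120 ms.
Total = 120 ms.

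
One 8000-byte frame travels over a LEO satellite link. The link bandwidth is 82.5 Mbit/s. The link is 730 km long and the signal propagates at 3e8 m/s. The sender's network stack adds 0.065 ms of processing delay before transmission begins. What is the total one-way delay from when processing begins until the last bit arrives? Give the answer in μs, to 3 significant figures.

L = 8000 × 8 = 64000 bits.
Transmission delay = L/R = 64000 / 82500000 = 775.758 μs.
Propagation delay = d/s = 730000 m / 300000000 m/s = 2433.33 μs.
Plus processing delay 0.065 ms = 65 μs.
Total = 3270 μs.

3270 μs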